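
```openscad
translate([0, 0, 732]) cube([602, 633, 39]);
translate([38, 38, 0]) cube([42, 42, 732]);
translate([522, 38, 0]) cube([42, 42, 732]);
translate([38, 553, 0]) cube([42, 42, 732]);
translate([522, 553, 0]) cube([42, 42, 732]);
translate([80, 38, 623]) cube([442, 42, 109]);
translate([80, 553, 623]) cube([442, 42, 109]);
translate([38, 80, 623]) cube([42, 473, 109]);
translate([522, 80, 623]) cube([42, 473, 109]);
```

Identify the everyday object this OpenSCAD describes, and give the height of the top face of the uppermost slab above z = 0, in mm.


A table. The table height is 771 mm.

A 602×633×39 slab sits at z = 732 on four 42 mm square posts — a table. The top surface is at 732 + 39 = 771 mm.


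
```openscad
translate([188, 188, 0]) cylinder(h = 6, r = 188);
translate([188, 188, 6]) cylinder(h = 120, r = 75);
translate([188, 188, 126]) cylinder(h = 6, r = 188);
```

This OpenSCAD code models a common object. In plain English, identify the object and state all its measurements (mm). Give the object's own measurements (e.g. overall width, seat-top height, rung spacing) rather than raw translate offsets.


A spool: two coaxial disc flanges of radius 188 mm and thickness 6 mm, joined by a core cylinder of radius 75 mm and height 120 mm. The lower flange rests on z = 0 and the three cylinders share a vertical axis.


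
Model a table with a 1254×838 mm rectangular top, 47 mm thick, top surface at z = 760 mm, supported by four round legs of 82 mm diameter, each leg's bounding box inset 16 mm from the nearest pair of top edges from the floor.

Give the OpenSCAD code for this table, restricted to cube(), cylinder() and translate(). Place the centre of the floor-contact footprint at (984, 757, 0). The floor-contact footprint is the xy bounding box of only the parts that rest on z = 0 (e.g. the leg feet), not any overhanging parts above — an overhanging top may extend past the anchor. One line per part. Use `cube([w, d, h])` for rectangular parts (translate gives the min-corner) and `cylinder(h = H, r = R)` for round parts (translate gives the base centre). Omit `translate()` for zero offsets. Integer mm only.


translate([357, 338, 713]) cube([1254, 838, 47]);
translate([414, 395, 0]) cylinder(h = 713, r = 41);
translate([1554, 395, 0]) cylinder(h = 713, r = 41);
translate([414, 1119, 0]) cylinder(h = 713, r = 41);
translate([1554, 1119, 0]) cylinder(h = 713, r = 41);


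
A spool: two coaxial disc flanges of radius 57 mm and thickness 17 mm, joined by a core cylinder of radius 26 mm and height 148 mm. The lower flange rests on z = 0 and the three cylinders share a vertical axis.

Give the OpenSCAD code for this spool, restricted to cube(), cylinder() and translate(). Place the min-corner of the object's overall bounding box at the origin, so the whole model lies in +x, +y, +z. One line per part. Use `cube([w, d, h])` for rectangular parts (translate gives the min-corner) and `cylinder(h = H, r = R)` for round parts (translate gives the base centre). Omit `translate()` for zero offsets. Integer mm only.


translate([57, 57, 0]) cylinder(h = 17, r = 57);
translate([57, 57, 17]) cylinder(h = 148, r = 26);
translate([57, 57, 165]) cylinder(h = 17, r = 57);


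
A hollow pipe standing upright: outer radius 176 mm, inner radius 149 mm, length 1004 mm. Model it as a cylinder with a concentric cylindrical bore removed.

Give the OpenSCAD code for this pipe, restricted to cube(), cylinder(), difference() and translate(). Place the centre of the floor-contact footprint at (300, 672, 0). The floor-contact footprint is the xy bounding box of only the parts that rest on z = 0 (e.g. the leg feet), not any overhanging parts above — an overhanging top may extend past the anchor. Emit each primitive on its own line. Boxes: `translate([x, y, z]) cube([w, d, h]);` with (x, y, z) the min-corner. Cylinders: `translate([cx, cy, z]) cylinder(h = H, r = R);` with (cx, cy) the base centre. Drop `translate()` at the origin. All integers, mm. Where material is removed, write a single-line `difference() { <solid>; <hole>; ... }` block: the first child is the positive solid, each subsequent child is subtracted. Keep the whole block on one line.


difference() { translate([300, 672, 0]) cylinder(h = 1004, r = 176); translate([300, 672, 0]) cylinder(h = 1004, r = 149); }


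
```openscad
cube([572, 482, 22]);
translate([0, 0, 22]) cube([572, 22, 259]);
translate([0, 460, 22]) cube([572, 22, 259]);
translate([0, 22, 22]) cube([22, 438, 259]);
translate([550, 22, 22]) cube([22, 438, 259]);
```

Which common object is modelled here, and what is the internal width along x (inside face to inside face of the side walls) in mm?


An open box. The internal width is 528 mm.

A 572×482 base slab with four walls standing on it — an open box. The base is 572 mm wide and the walls are 22 mm thick, so the internal width is 572 − 2 × 22 = 528 mm.


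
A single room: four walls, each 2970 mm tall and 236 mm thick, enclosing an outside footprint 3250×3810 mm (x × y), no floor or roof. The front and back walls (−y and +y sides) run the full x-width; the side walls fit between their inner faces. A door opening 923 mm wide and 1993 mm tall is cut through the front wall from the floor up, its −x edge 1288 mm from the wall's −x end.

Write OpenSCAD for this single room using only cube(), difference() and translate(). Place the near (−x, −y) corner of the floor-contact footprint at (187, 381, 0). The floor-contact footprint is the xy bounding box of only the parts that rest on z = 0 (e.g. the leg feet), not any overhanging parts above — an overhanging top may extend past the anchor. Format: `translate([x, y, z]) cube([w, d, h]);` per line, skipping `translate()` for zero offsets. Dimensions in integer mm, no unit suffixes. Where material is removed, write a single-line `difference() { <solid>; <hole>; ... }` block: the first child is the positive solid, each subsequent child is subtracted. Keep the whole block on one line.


difference() { translate([187, 381, 0]) cube([3250, 236, 2970]); translate([1475, 381, 0]) cube([923, 236, 1993]); }
translate([187, 3955, 0]) cube([3250, 236, 2970]);
translate([187, 617, 0]) cube([236, 3338, 2970]);
translate([3201, 617, 0]) cube([236, 3338, 2970]);


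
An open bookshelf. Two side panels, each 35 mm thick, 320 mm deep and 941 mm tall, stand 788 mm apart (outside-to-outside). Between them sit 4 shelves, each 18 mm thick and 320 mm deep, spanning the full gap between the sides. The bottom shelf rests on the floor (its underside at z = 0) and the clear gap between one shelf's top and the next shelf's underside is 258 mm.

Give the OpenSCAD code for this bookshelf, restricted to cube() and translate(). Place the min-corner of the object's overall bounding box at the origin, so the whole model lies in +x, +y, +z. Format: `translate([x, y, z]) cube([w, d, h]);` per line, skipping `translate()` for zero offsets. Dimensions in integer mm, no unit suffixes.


cube([35, 320, 941]);
translate([753, 0, 0]) cube([35, 320, 941]);
translate([35, 0, 0]) cube([718, 320, 18]);
translate([35, 0, 276]) cube([718, 320, 18]);
translate([35, 0, 552]) cube([718, 320, 18]);
translate([35, 0, 828]) cube([718, 320, 18]);


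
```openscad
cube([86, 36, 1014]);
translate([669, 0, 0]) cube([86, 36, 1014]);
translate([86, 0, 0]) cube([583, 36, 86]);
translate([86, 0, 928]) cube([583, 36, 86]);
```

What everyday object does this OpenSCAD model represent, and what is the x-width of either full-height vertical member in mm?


A picture frame. The border width is 86 mm.

Four thin pieces enclosing a rectangular opening — a picture frame. The two full-height stiles are 1014 mm tall; the top rail sits at z = 928 and is 86 mm tall, so the border above the opening is 1014 − 928 = 86 mm, matching the stile x-width.


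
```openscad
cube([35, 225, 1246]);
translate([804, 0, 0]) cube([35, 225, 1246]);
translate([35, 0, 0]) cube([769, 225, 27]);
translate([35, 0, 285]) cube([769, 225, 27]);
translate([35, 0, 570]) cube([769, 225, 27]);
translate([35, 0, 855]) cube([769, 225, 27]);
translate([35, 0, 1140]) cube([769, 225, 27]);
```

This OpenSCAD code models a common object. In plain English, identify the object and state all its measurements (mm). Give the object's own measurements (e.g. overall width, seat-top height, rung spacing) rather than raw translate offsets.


An open bookshelf. Two side panels, each 35 mm thick, 225 mm deep and 1246 mm tall, stand 839 mm apart (outside-to-outside). Between them sit 5 shelves, each 27 mm thick and 225 mm deep, spanning the full gap between the sides. The bottom shelf rests on the floor (its underside at z = 0) and the clear gap between one shelf's top and the next shelf's underside is 258 mm.


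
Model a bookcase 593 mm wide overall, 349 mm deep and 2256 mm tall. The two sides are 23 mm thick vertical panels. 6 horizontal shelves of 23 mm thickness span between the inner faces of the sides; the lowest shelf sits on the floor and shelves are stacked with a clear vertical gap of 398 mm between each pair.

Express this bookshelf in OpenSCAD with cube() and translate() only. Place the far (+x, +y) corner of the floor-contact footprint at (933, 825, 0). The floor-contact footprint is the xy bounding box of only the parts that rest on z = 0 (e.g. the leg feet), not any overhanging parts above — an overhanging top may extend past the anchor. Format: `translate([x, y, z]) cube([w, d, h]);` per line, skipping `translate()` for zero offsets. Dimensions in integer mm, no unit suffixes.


translate([340, 476, 0]) cube([23, 349, 2256]);
translate([910, 476, 0]) cube([23, 349, 2256]);
translate([363, 476, 0]) cube([547, 349, 23]);
translate([363, 476, 421]) cube([547, 349, 23]);
translate([363, 476, 842]) cube([547, 349, 23]);
translate([363, 476, 1263]) cube([547, 349, 23]);
translate([363, 476, 1684]) cube([547, 349, 23]);
translate([363, 476, 2105]) cube([547, 349, 23]);


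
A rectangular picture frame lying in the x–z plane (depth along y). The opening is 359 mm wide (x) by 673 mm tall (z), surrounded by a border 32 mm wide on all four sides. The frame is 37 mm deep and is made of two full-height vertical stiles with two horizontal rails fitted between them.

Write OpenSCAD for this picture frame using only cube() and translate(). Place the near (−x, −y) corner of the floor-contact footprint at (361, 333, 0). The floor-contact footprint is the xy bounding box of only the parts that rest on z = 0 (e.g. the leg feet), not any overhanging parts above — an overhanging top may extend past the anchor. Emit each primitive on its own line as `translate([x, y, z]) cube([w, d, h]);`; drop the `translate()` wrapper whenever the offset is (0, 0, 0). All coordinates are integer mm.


translate([361, 333, 0]) cube([32, 37, 737]);
translate([752, 333, 0]) cube([32, 37, 737]);
translate([393, 333, 0]) cube([359, 37, 32]);
translate([393, 333, 705]) cube([359, 37, 32]);


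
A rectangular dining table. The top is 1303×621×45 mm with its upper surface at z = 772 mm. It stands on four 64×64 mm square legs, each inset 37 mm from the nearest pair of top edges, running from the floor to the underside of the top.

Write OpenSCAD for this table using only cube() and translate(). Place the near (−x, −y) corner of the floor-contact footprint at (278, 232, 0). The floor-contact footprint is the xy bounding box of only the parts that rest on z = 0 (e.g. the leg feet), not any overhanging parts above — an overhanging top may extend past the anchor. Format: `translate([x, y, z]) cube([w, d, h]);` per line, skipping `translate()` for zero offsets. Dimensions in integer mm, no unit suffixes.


translate([241, 195, 727]) cube([1303, 621, 45]);
translate([278, 232, 0]) cube([64, 64, 727]);
translate([1443, 232, 0]) cube([64, 64, 727]);
translate([278, 715, 0]) cube([64, 64, 727]);
translate([1443, 715, 0]) cube([64, 64, 727]);


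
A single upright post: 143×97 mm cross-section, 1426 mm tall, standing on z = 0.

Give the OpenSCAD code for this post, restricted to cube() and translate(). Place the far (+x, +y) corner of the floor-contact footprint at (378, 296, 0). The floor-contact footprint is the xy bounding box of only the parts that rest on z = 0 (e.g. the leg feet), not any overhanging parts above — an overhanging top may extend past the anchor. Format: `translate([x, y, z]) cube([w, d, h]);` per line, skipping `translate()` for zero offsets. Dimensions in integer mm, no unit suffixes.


translate([235, 199, 0]) cube([143, 97, 1426]);


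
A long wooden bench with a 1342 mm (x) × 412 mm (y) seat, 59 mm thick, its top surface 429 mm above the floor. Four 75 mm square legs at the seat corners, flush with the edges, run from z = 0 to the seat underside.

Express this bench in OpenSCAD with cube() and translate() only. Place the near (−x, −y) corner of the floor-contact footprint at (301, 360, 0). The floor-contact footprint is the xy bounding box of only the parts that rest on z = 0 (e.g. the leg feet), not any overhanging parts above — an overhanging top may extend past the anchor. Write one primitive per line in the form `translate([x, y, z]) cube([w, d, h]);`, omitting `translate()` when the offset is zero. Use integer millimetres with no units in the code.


translate([301, 360, 370]) cube([1342, 412, 59]);
translate([301, 360, 0]) cube([75, 75, 370]);
translate([301, 697, 0]) cube([75, 75, 370]);
translate([1568, 360, 0]) cube([75, 75, 370]);
translate([1568, 697, 0]) cube([75, 75, 370]);


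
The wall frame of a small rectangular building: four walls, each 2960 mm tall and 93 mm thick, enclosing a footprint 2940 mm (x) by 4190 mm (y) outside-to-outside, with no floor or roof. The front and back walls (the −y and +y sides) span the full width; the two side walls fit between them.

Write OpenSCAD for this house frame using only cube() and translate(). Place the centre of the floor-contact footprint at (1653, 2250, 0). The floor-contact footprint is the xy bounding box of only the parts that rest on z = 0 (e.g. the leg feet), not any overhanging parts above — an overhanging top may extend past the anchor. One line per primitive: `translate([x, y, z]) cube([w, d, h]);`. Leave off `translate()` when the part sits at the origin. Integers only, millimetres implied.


translate([183, 155, 0]) cube([2940, 93, 2960]);
translate([183, 4252, 0]) cube([2940, 93, 2960]);
translate([183, 248, 0]) cube([93, 4004, 2960]);
translate([3030, 248, 0]) cube([93, 4004, 2960]);


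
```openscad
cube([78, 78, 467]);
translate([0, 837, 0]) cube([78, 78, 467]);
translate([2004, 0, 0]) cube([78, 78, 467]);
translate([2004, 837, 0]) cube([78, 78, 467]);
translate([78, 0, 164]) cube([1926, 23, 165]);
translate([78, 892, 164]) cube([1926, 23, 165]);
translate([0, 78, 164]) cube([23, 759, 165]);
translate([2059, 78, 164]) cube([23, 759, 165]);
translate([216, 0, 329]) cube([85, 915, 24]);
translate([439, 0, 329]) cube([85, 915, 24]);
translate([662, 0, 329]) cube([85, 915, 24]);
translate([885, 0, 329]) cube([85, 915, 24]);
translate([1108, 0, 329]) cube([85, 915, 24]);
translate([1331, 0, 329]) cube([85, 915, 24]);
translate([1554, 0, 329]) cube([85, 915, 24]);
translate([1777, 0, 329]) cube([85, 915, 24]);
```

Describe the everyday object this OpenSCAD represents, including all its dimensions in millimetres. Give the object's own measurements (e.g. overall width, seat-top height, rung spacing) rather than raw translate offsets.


A bed frame 2082 mm long (x) by 915 mm wide (y). Four 78×78 mm corner posts, 467 mm tall, at the corners of the footprint. Four rails of 23 mm thickness and 165 mm height run between adjacent posts with their undersides at z = 164 mm, their outer faces flush with the outside of the frame (the two x-running rails run between the posts' inner faces; the two y-running rails run between the posts' inner faces). 8 slats, each 85 mm wide (x) and 24 mm thick, lie across the top of the two x-running rails, running the full 915 mm width of the frame in y; along x they sit between the end posts with a 138 mm gap after the −x posts and between neighbouring slats, leaving 142 mm before the +x posts.


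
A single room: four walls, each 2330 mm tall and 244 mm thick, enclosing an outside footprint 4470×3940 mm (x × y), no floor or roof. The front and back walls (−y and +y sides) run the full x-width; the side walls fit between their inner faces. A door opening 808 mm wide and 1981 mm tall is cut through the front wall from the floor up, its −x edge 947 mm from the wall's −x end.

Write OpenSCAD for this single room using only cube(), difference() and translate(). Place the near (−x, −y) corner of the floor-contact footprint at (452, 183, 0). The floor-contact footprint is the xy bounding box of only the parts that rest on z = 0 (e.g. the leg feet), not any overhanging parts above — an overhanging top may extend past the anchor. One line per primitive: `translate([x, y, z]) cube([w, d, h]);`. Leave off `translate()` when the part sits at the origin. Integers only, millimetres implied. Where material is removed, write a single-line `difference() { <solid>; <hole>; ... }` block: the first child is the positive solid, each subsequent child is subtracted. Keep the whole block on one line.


difference() { translate([452, 183, 0]) cube([4470, 244, 2330]); translate([1399, 183, 0]) cube([808, 244, 1981]); }
translate([452, 3879, 0]) cube([4470, 244, 2330]);
translate([452, 427, 0]) cube([244, 3452, 2330]);
translate([4678, 427, 0]) cube([244, 3452, 2330]);


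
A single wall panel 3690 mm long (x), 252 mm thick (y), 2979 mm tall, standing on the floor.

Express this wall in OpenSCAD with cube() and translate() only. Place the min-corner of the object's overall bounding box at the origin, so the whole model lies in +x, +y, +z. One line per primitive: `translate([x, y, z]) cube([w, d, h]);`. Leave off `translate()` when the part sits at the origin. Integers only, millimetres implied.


cube([3690, 252, 2979]);


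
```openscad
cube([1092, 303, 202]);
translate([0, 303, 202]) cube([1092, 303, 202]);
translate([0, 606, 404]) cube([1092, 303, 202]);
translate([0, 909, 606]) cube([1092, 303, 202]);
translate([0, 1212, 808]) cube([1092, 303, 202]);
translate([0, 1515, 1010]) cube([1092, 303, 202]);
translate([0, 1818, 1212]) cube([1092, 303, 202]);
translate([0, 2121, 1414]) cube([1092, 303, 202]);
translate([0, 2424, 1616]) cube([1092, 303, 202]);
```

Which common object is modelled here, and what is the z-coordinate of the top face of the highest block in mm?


A staircase. The total rise is 1818 mm.

9 identical blocks, each offset up and back from the previous — a staircase. Each step is 202 mm tall and there are 9 of them, so the total rise is 9 × 202 = 1818 mm.


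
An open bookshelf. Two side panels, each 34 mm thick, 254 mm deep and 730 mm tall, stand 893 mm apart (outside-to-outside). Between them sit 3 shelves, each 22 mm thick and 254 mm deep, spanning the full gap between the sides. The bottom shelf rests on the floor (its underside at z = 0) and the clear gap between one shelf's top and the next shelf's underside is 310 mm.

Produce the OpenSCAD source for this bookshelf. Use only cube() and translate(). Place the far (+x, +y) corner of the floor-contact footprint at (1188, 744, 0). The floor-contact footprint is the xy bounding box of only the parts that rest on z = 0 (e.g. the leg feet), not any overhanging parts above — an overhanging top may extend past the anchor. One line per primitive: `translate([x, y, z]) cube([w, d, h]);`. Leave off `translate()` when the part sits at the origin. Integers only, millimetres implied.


translate([295, 490, 0]) cube([34, 254, 730]);
translate([1154, 490, 0]) cube([34, 254, 730]);
translate([329, 490, 0]) cube([825, 254, 22]);
translate([329, 490, 332]) cube([825, 254, 22]);
translate([329, 490, 664]) cube([825, 254, 22]);


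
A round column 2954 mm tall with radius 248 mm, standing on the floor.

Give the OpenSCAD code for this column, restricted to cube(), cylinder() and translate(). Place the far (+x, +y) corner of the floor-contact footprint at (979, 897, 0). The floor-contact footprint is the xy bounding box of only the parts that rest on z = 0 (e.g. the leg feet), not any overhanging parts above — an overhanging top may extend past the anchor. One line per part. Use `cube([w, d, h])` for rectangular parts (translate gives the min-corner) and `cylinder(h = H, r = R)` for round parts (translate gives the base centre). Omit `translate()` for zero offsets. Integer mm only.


translate([731, 649, 0]) cylinder(h = 2954, r = 248);


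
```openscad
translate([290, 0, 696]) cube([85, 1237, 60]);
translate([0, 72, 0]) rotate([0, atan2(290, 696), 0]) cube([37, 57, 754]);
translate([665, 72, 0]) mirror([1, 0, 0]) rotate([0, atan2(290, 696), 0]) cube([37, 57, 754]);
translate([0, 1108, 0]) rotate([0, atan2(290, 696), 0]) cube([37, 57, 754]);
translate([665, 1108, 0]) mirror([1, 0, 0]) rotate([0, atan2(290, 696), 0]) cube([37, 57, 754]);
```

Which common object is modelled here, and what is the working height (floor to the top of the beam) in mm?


A sawhorse. The overall height is 756 mm.

A beam across two mirrored pairs of raked legs — a sawhorse. The beam's underside is at z = 696 (matching the legs' vertical rise in atan2(290, 696)) and the beam is 60 mm tall, so its top is at 696 + 60 = 756 mm. The raked legs top out at the beam's underside, so that is the highest point.


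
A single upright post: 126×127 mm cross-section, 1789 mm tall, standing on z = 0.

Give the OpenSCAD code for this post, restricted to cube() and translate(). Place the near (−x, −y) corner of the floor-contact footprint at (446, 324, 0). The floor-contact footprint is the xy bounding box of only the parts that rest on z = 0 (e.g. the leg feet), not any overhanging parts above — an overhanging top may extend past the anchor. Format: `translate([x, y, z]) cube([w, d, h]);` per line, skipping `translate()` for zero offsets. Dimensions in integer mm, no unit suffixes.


translate([446, 324, 0]) cube([126, 127, 1789]);


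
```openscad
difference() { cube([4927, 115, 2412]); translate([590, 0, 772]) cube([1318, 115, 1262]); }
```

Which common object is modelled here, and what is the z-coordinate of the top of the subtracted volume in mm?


A wall with a window opening. The window head height is 2034 mm.

A wall with a rectangular opening subtracted — a window. Sill at z = 772, opening 1262 mm tall, so the head is at 772 + 1262 = 2034 mm.


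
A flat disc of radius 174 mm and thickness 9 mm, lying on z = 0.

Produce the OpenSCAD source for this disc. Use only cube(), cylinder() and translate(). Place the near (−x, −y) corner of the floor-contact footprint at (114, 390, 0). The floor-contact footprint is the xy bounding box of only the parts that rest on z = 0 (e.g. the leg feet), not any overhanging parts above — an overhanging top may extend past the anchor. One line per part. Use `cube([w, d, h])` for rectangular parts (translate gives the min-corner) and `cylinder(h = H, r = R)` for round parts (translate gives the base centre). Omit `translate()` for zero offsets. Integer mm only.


translate([288, 564, 0]) cylinder(h = 9, r = 174);


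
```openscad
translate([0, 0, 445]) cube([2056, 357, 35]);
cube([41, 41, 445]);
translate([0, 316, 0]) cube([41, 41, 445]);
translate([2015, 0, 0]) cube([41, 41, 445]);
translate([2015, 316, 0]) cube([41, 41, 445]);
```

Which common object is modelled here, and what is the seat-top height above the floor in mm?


A bench. The seat-top height is 480 mm.

A long slab on four corner posts — a bench. The slab sits at z = 445 with thickness 35, so the top is 445 + 35 = 480 mm.


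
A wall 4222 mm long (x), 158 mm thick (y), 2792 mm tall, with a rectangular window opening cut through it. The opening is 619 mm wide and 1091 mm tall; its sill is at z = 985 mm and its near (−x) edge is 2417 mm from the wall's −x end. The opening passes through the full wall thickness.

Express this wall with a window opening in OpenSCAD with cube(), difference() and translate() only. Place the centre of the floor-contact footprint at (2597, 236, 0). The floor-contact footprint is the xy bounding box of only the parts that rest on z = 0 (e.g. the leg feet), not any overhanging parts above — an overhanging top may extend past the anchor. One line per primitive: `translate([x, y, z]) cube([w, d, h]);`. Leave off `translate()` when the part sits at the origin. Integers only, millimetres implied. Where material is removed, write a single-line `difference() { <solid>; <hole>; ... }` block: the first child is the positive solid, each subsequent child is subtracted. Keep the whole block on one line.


difference() { translate([486, 157, 0]) cube([4222, 158, 2792]); translate([2903, 157, 985]) cube([619, 158, 1091]); }


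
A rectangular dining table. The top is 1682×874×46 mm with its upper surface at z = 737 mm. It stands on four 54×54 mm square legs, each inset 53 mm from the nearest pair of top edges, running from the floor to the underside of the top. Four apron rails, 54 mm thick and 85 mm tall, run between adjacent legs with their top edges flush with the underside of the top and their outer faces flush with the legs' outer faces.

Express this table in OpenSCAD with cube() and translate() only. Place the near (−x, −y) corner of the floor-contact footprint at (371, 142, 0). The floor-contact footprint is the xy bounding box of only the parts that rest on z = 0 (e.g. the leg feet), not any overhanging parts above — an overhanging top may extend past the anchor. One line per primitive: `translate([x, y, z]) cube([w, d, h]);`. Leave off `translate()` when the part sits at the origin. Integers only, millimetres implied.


translate([318, 89, 691]) cube([1682, 874, 46]);
translate([371, 142, 0]) cube([54, 54, 691]);
translate([1893, 142, 0]) cube([54, 54, 691]);
translate([371, 856, 0]) cube([54, 54, 691]);
translate([1893, 856, 0]) cube([54, 54, 691]);
translate([425, 142, 606]) cube([1468, 54, 85]);
translate([425, 856, 606]) cube([1468, 54, 85]);
translate([371, 196, 606]) cube([54, 660, 85]);
translate([1893, 196, 606]) cube([54, 660, 85]);


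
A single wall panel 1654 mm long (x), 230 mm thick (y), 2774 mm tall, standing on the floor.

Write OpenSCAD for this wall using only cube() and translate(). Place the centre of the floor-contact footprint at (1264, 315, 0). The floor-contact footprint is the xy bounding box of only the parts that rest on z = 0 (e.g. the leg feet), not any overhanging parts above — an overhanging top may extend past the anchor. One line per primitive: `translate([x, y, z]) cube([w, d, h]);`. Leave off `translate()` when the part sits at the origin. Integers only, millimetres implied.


translate([437, 200, 0]) cube([1654, 230, 2774]);


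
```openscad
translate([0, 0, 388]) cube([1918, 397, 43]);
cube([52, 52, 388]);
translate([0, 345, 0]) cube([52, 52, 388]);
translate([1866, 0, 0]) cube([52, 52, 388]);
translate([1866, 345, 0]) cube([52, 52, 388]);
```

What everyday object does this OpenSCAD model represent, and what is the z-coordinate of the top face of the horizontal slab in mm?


A bench. The seat-top height is 431 mm.

A long slab on four corner posts — a bench. The slab sits at z = 388 with thickness 43, so the top is 388 + 43 = 431 mm.


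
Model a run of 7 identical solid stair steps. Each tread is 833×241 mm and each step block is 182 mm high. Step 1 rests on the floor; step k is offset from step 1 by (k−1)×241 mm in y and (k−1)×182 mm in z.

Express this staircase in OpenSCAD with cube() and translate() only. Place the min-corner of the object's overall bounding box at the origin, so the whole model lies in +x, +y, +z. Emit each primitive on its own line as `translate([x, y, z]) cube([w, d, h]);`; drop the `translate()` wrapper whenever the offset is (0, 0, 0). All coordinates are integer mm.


cube([833, 241, 182]);
translate([0, 241, 182]) cube([833, 241, 182]);
translate([0, 482, 364]) cube([833, 241, 182]);
translate([0, 723, 546]) cube([833, 241, 182]);
translate([0, 964, 728]) cube([833, 241, 182]);
translate([0, 1205, 910]) cube([833, 241, 182]);
translate([0, 1446, 1092]) cube([833, 241, 182]);


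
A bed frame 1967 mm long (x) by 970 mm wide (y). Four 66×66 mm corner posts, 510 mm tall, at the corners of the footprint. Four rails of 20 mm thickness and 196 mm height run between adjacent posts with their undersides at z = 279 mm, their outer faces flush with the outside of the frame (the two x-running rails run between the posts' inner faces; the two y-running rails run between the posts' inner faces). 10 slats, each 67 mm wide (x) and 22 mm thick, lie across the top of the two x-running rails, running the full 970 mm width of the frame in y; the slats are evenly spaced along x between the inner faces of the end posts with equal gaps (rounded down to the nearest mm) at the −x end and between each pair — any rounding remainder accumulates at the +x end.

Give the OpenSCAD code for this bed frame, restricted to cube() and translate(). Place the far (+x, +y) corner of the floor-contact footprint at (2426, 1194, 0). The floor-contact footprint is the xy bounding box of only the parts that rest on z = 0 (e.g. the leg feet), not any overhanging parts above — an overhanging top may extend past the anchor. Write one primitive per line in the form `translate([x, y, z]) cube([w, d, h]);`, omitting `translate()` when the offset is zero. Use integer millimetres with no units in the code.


translate([459, 224, 0]) cube([66, 66, 510]);
translate([459, 1128, 0]) cube([66, 66, 510]);
translate([2360, 224, 0]) cube([66, 66, 510]);
translate([2360, 1128, 0]) cube([66, 66, 510]);
translate([525, 224, 279]) cube([1835, 20, 196]);
translate([525, 1174, 279]) cube([1835, 20, 196]);
translate([459, 290, 279]) cube([20, 838, 196]);
translate([2406, 290, 279]) cube([20, 838, 196]);
translate([630, 224, 475]) cube([67, 970, 22]);
translate([802, 224, 475]) cube([67, 970, 22]);
translate([974, 224, 475]) cube([67, 970, 22]);
translate([1146, 224, 475]) cube([67, 970, 22]);
translate([1318, 224, 475]) cube([67, 970, 22]);
translate([1490, 224, 475]) cube([67, 970, 22]);
translate([1662, 224, 475]) cube([67, 970, 22]);
translate([1834, 224, 475]) cube([67, 970, 22]);
translate([2006, 224, 475]) cube([67, 970, 22]);
translate([2178, 224, 475]) cube([67, 970, 22]);


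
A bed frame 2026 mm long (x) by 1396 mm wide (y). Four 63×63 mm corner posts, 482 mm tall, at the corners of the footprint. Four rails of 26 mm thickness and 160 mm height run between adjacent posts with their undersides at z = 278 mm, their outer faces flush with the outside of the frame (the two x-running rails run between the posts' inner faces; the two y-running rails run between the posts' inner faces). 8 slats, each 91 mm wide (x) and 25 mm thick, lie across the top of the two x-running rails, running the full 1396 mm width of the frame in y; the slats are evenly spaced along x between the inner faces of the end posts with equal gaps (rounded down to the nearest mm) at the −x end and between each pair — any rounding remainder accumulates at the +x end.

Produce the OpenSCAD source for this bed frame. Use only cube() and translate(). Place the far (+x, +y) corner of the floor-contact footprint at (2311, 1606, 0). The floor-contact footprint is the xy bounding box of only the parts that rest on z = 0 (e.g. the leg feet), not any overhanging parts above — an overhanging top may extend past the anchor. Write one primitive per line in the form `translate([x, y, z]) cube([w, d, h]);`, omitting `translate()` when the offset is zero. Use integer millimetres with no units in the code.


translate([285, 210, 0]) cube([63, 63, 482]);
translate([285, 1543, 0]) cube([63, 63, 482]);
translate([2248, 210, 0]) cube([63, 63, 482]);
translate([2248, 1543, 0]) cube([63, 63, 482]);
translate([348, 210, 278]) cube([1900, 26, 160]);
translate([348, 1580, 278]) cube([1900, 26, 160]);
translate([285, 273, 278]) cube([26, 1270, 160]);
translate([2285, 273, 278]) cube([26, 1270, 160]);
translate([478, 210, 438]) cube([91, 1396, 25]);
translate([699, 210, 438]) cube([91, 1396, 25]);
translate([920, 210, 438]) cube([91, 1396, 25]);
translate([1141, 210, 438]) cube([91, 1396, 25]);
translate([1362, 210, 438]) cube([91, 1396, 25]);
translate([1583, 210, 438]) cube([91, 1396, 25]);
translate([1804, 210, 438]) cube([91, 1396, 25]);
translate([2025, 210, 438]) cube([91, 1396, 25]);


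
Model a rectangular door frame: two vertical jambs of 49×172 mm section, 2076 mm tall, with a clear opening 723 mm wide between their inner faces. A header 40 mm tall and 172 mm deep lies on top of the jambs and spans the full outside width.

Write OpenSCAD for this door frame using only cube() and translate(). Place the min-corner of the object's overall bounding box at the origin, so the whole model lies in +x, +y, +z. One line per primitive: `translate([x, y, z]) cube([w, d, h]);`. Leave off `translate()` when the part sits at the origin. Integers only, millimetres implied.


cube([49, 172, 2076]);
translate([772, 0, 0]) cube([49, 172, 2076]);
translate([0, 0, 2076]) cube([821, 172, 40]);


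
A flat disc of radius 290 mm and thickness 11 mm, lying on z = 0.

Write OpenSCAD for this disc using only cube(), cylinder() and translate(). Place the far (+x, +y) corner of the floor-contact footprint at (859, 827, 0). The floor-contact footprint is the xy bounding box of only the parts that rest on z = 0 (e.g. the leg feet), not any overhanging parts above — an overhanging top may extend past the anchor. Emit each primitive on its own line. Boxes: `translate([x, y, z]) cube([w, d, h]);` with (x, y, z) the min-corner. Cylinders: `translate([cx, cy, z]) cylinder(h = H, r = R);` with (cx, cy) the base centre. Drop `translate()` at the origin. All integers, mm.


translate([569, 537, 0]) cylinder(h = 11, r = 290);


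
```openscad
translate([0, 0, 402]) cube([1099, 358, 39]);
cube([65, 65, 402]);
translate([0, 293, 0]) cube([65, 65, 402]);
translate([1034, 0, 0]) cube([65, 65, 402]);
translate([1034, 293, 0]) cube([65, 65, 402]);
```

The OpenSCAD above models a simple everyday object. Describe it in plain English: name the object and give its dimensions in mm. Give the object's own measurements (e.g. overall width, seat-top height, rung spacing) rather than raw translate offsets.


A bench: a 1099×358 mm seat slab, 39 mm thick, top at z = 441 mm, on four 65×65 mm square legs flush with the seat corners and standing on z = 0.


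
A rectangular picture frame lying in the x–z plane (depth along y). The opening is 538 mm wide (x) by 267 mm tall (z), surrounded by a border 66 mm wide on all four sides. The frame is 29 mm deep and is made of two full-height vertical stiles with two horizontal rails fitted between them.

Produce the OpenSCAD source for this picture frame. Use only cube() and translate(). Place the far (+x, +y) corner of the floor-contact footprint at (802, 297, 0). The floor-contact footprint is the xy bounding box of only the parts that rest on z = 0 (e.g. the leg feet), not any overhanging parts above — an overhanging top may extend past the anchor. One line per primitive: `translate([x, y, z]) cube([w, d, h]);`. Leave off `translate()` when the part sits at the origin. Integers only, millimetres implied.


translate([132, 268, 0]) cube([66, 29, 399]);
translate([736, 268, 0]) cube([66, 29, 399]);
translate([198, 268, 0]) cube([538, 29, 66]);
translate([198, 268, 333]) cube([538, 29, 66]);


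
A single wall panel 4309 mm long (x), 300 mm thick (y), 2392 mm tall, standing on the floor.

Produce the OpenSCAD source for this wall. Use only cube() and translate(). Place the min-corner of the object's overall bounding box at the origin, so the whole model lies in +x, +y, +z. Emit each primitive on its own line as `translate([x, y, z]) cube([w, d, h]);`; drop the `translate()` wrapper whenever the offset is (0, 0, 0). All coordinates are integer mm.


cube([4309, 300, 2392]);


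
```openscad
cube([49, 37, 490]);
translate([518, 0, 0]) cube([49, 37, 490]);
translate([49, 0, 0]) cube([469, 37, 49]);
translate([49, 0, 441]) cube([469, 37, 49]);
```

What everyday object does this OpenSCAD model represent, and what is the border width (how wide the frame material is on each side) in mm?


A picture frame. The border width is 49 mm.

Four thin pieces enclosing a rectangular opening — a picture frame. The two full-height stiles are 490 mm tall; the top rail sits at z = 441 and is 49 mm tall, so the border above the opening is 490 − 441 = 49 mm, matching the stile x-width.


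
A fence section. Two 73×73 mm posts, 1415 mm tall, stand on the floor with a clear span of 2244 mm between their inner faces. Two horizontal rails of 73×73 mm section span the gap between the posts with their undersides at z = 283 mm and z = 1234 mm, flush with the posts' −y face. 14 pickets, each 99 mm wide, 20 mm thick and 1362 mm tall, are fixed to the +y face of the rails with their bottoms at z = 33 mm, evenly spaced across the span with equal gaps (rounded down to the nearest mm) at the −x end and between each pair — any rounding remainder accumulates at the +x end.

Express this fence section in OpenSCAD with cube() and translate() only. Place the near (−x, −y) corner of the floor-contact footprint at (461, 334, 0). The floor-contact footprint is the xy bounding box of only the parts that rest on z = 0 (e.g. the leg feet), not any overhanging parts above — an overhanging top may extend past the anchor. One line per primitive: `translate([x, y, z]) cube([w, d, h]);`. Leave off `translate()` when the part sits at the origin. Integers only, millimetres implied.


translate([461, 334, 0]) cube([73, 73, 1415]);
translate([2778, 334, 0]) cube([73, 73, 1415]);
translate([534, 334, 283]) cube([2244, 73, 73]);
translate([534, 334, 1234]) cube([2244, 73, 73]);
translate([591, 407, 33]) cube([99, 20, 1362]);
translate([747, 407, 33]) cube([99, 20, 1362]);
translate([903, 407, 33]) cube([99, 20, 1362]);
translate([1059, 407, 33]) cube([99, 20, 1362]);
translate([1215, 407, 33]) cube([99, 20, 1362]);
translate([1371, 407, 33]) cube([99, 20, 1362]);
translate([1527, 407, 33]) cube([99, 20, 1362]);
translate([1683, 407, 33]) cube([99, 20, 1362]);
translate([1839, 407, 33]) cube([99, 20, 1362]);
translate([1995, 407, 33]) cube([99, 20, 1362]);
translate([2151, 407, 33]) cube([99, 20, 1362]);
translate([2307, 407, 33]) cube([99, 20, 1362]);
translate([2463, 407, 33]) cube([99, 20, 1362]);
translate([2619, 407, 33]) cube([99, 20, 1362]);


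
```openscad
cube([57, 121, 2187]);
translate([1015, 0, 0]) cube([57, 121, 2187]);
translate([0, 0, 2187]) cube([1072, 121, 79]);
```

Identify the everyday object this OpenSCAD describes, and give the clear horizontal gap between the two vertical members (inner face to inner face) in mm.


A door frame. The clear opening width is 958 mm.

Two 2187 mm tall posts with a header on top — a door frame. The left jamb is 57 mm wide at x = 0; the right jamb starts at x = 1015. The clear opening is 1015 − 57 = 958 mm.


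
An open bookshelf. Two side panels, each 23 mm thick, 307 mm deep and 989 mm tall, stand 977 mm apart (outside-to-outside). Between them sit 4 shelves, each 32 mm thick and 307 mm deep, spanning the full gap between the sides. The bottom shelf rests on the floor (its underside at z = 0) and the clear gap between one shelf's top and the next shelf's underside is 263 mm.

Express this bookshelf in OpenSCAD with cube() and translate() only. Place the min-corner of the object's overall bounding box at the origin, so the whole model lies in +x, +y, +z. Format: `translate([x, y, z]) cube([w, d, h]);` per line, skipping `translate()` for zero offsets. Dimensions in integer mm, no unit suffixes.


cube([23, 307, 989]);
translate([954, 0, 0]) cube([23, 307, 989]);
translate([23, 0, 0]) cube([931, 307, 32]);
translate([23, 0, 295]) cube([931, 307, 32]);
translate([23, 0, 590]) cube([931, 307, 32]);
translate([23, 0, 885]) cube([931, 307, 32]);


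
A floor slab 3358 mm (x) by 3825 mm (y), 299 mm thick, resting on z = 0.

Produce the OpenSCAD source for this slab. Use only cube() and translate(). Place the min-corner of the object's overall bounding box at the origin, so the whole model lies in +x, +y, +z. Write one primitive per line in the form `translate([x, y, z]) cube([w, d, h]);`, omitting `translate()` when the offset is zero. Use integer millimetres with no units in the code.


cube([3358, 3825, 299]);
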